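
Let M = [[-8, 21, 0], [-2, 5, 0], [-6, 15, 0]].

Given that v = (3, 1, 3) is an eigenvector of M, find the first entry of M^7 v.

-3

First find the eigenvalue: Mv = (-3, -1, -3) = -1·(3, 1, 3), so λ = -1.
Then M^7 v = λ^7·v = (-1)^7·(3, 1, 3) = -1·(3, 1, 3) = (-3, -1, -3).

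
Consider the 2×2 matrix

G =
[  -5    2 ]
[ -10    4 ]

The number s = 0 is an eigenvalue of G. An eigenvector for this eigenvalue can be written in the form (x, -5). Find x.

-2

We need (G)v = 0.
G = [[-5, 2], [-10, 4]].
Row 1: (-5)·x + (2)·-5 = 0
Row 2: (-10)·x + (4)·-5 = 0
Solving gives x = -2.
Check: G·(-2, -5) = (0, 0) = 0·(-2, -5).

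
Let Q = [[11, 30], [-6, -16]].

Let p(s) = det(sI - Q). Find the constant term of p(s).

4

p(s) = s^2 + 5s + 4.
The constant term is 4.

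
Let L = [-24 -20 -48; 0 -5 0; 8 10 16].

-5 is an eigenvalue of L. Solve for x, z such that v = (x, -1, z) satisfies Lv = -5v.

-4, 2

We need (L + 5I)v = 0.
L + 5I = [[-19, -20, -48], [0, 0, 0], [8, 10, 21]].
Row 1: (-19)·x + (-20)·-1 + (-48)·z = 0
Row 2: (0)·x + (0)·-1 + (0)·z = 0
Row 3: (8)·x + (10)·-1 + (21)·z = 0
Solving gives x = -4, z = 2.
Check: L·(-4, -1, 2) = (20, 5, -10) = -5·(-4, -1, 2).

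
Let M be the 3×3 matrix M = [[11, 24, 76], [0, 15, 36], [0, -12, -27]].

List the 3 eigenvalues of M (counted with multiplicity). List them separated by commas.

-9, -3, 11

The characteristic polynomial is p(lambda) = det(lambda·I - M).
Cofactor expansion gives p(lambda) = lambda^3 + lambda^2 - 105·lambda - 297.
Since p(-3) = 0, lambda = -3 is a root.
Factor out (lambda + 3): p(lambda) = (lambda + 3)·(lambda^2 - 2·lambda - 99).
The quadratic factors as (lambda + 9)·(lambda - 11).
Eigenvalues: -9, -3, 11.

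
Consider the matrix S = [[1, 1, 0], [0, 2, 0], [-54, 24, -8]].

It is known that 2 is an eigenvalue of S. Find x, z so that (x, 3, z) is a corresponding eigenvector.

We need (S - 2I)v = 0.
S - 2I = [[-1, 1, 0], [0, 0, 0], [-54, 24, -10]].
Row 1: (-1)·x + (1)·3 + (0)·z = 0
Row 2: (0)·x + (0)·3 + (0)·z = 0
Row 3: (-54)·x + (24)·3 + (-10)·z = 0
Solving gives x = 3, z = -9.
Check: S·(3, 3, -9) = (6, 6, -18) = 2·(3, 3, -9).

3, -9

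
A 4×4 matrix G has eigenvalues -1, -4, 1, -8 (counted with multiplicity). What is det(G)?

det(G) is the product of the eigenvalues: (-1) · (-4) · (1) · (-8) = -32.

-32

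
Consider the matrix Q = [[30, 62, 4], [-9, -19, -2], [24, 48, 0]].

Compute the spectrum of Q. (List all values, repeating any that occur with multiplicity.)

-1, 0, 12

Set up det(lambda·I - Q) = 0.
Cofactor expansion gives p(lambda) = lambda^3 - 11·lambda^2 - 12·lambda.
Since p(-1) = 0, lambda = -1 is a root.
Factor out (lambda + 1): p(lambda) = (lambda + 1)·(lambda^2 - 12·lambda).
The quadratic factors as lambda·(lambda - 12).
Eigenvalues: -1, 0, 12.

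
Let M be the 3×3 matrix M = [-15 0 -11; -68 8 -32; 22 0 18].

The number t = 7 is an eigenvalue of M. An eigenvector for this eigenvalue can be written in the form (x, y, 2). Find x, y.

-1, -4

We need (M - 7I)v = 0.
M - 7I = [[-22, 0, -11], [-68, 1, -32], [22, 0, 11]].
Row 1: (-22)·x + (0)·y + (-11)·2 = 0
Row 2: (-68)·x + (1)·y + (-32)·2 = 0
Row 3: (22)·x + (0)·y + (11)·2 = 0
Solving gives x = -1, y = -4.
Check: M·(-1, -4, 2) = (-7, -28, 14) = 7·(-1, -4, 2).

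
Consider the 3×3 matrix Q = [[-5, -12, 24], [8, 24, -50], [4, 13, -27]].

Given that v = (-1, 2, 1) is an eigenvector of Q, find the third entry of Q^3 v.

-125

First find the eigenvalue: Qv = (5, -10, -5) = -5·(-1, 2, 1), so λ = -5.
Then Q^3 v = λ^3·v = (-5)^3·(-1, 2, 1) = -125·(-1, 2, 1) = (125, -250, -125).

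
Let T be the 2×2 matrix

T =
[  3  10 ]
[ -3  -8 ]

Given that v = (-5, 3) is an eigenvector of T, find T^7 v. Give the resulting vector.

(10935, -6561)

First find the eigenvalue: Tv = (15, -9) = -3·(-5, 3), so λ = -3.
Then T^7 v = λ^7·v = (-3)^7·(-5, 3) = -2187·(-5, 3) = (10935, -6561).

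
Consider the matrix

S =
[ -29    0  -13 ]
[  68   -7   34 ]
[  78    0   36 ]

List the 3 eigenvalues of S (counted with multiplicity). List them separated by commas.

-7, -3, 10

Compute the characteristic polynomial p(lambda) = det(lambda·I - S).
Expanding the 3×3 determinant: p(lambda) = lambda^3 - 79·lambda - 210.
Try lambda = -3: p(-3) = 0, so -3 is a root.
Factor out (lambda + 3): p(lambda) = (lambda + 3)·(lambda^2 - 3·lambda - 70).
The quadratic factors as (lambda + 7)·(lambda - 10).
Eigenvalues: -7, -3, 10.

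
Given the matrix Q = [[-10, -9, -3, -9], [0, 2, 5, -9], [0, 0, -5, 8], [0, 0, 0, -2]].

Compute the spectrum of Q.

Q is upper triangular, so its eigenvalues are the diagonal entries.
Diagonal: -10, 2, -5, -2.

-10, -5, -2, 2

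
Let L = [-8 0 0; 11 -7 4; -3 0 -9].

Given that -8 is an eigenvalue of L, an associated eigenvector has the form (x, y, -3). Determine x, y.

1, 1

We need (L + 8I)v = 0.
L + 8I = [[0, 0, 0], [11, 1, 4], [-3, 0, -1]].
Row 1: (0)·x + (0)·y + (0)·-3 = 0
Row 2: (11)·x + (1)·y + (4)·-3 = 0
Row 3: (-3)·x + (0)·y + (-1)·-3 = 0
Solving gives x = 1, y = 1.
Check: L·(1, 1, -3) = (-8, -8, 24) = -8·(1, 1, -3).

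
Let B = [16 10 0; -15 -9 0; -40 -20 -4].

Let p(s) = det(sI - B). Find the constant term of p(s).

p(s) = s^3 - 3s^2 - 22s + 24.
The constant term is 24.

24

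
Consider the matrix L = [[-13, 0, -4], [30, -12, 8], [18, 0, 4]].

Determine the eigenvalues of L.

The characteristic polynomial is p(λ) = det(λI - L).
Expanding the 3×3 determinant: p(λ) = λ^3 + 21λ^2 + 128λ + 240.
Since p(-4) = 0, λ = -4 is a root.
Dividing by (λ + 4) leaves λ^2 + 17λ + 60.
The quadratic factors as (λ + 12)·(λ + 5).
Eigenvalues: -12, -5, -4.

-12, -5, -4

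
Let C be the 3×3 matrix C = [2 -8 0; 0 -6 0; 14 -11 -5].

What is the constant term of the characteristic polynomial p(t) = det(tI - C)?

p(0) = det(0·I − C) = det(−C) = (−1)^3·det(C).
det(C) = 60, so p(0) = -60.

-60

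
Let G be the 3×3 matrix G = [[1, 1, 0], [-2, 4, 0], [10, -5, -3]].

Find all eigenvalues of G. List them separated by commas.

-3, 2, 3

Set up det(λI - G) = 0.
Expanding the 3×3 determinant: p(λ) = λ^3 - 2λ^2 - 9λ + 18.
Since p(2) = 0, λ = 2 is a root.
Dividing by (λ - 2) leaves λ^2 - 9.
The quadratic factors as (λ + 3)·(λ - 3).
Eigenvalues: -3, 2, 3.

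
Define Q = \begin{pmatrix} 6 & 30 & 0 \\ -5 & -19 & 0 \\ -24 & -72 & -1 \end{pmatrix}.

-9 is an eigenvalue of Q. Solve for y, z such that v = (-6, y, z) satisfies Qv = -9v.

3, 9

We need (Q + 9I)v = 0.
Q + 9I = [[15, 30, 0], [-5, -10, 0], [-24, -72, 8]].
Row 1: (15)·-6 + (30)·y + (0)·z = 0
Row 2: (-5)·-6 + (-10)·y + (0)·z = 0
Row 3: (-24)·-6 + (-72)·y + (8)·z = 0
Solving gives y = 3, z = 9.
Check: Q·(-6, 3, 9) = (54, -27, -81) = -9·(-6, 3, 9).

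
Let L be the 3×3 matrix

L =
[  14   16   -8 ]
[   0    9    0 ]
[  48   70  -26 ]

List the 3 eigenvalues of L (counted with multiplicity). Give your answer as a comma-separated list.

-10, -2, 9

The characteristic polynomial is p(s) = det(sI - L).
Expanding the 3×3 determinant: p(s) = s^3 + 3s^2 - 88s - 180.
Since p(9) = 0, s = 9 is a root.
Factor out (s - 9): p(s) = (s - 9)·(s^2 + 12s + 20).
The quadratic factors as (s + 10)·(s + 2).
Eigenvalues: -10, -2, 9.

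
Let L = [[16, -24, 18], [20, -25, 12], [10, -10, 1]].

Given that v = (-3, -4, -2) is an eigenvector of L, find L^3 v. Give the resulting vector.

(192, 256, 128)

First find the eigenvalue: Lv = (12, 16, 8) = -4·(-3, -4, -2), so λ = -4.
Then L^3 v = λ^3·v = (-4)^3·(-3, -4, -2) = -64·(-3, -4, -2) = (192, 256, 128).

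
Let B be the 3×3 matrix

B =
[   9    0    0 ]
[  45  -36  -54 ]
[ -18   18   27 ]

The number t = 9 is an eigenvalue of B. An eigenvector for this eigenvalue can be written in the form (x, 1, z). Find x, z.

We need (B - 9I)v = 0.
B - 9I = [[0, 0, 0], [45, -45, -54], [-18, 18, 18]].
Row 1: (0)·x + (0)·1 + (0)·z = 0
Row 2: (45)·x + (-45)·1 + (-54)·z = 0
Row 3: (-18)·x + (18)·1 + (18)·z = 0
Solving gives x = 1, z = 0.
Check: B·(1, 1, 0) = (9, 9, 0) = 9·(1, 1, 0).

1, 0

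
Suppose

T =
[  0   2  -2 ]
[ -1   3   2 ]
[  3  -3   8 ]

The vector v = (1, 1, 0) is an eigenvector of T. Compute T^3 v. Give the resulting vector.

(8, 8, 0)

First find the eigenvalue: Tv = (2, 2, 0) = 2·(1, 1, 0), so λ = 2.
Then T^3 v = λ^3·v = 2^3·(1, 1, 0) = 8·(1, 1, 0) = (8, 8, 0).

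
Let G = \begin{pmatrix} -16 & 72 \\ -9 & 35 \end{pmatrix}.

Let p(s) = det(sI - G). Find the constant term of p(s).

p(s) = s^2 - 19s + 88.
The constant term is 88.

88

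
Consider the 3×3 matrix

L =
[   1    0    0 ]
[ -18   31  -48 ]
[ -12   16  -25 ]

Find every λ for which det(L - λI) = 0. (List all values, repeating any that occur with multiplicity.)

-1, 1, 7

Compute the characteristic polynomial p(λ) = det(λI - L).
Expanding the 3×3 determinant: p(λ) = λ^3 - 7λ^2 - λ + 7.
Rational-root test: λ = -1 gives p(-1) = 0.
Dividing by (λ + 1) leaves λ^2 - 8λ + 7.
The quadratic factors as (λ - 1)·(λ - 7).
Eigenvalues: -1, 1, 7.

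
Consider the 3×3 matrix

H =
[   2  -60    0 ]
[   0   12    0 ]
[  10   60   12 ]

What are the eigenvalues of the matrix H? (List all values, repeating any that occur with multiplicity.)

2, 12, 12

The characteristic polynomial is p(r) = det(rI - H).
Expanding the 3×3 determinant: p(r) = r^3 - 26r^2 + 192r - 288.
Since p(12) = 0, r = 12 is a root.
Factor out (r - 12): p(r) = (r - 12)·(r^2 - 14r + 24).
The quadratic factors as (r - 2)·(r - 12).
Eigenvalues: 2, 12, 12.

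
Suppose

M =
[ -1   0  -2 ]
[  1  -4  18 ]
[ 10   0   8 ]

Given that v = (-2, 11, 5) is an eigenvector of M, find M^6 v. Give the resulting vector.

First find the eigenvalue: Mv = (-8, 44, 20) = 4·(-2, 11, 5), so λ = 4.
Then M^6 v = λ^6·v = 4^6·(-2, 11, 5) = 4096·(-2, 11, 5) = (-8192, 45056, 20480).

(-8192, 45056, 20480)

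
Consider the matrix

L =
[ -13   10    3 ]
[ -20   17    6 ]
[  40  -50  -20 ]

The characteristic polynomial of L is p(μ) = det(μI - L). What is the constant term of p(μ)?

120

p(μ) = μ^3 + 16μ^2 + 79μ + 120.
The constant term is 120.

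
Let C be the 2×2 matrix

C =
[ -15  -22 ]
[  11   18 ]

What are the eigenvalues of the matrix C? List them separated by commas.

det(C - rI) = (-15 - r)(18 - r) - (-22)·(11) = r^2 - 3r - 28.
This factors as (r + 4)·(r - 7) = 0.
Eigenvalues: -4, 7.

-4, 7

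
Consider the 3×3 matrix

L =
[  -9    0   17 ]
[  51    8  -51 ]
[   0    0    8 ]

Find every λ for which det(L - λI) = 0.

-9, 8, 8

The characteristic polynomial is p(lambda) = det(lambda·I - L).
Expanding the 3×3 determinant: p(lambda) = lambda^3 - 7·lambda^2 - 80·lambda + 576.
Try lambda = 8: p(8) = 0, so 8 is a root.
Dividing by (lambda - 8) leaves lambda^2 + lambda - 72.
The quadratic factors as (lambda + 9)·(lambda - 8).
Eigenvalues: -9, 8, 8.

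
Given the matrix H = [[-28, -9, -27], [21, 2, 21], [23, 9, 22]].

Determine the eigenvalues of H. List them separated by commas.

The characteristic polynomial is p(λ) = det(λI - H).
Expanding the 3×3 determinant: p(λ) = λ^3 + 4λ^2 - 7λ - 10.
Rational-root test: λ = -5 gives p(-5) = 0.
Dividing by (λ + 5) leaves λ^2 - λ - 2.
The quadratic factors as (λ + 1)·(λ - 2).
Eigenvalues: -5, -1, 2.

-5, -1, 2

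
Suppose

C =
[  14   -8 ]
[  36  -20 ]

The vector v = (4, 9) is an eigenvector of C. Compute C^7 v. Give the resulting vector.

(-65536, -147456)

First find the eigenvalue: Cv = (-16, -36) = -4·(4, 9), so λ = -4.
Then C^7 v = λ^7·v = (-4)^7·(4, 9) = -16384·(4, 9) = (-65536, -147456).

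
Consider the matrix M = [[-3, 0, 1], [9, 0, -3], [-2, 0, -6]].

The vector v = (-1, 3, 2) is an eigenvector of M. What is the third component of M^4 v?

1250

First find the eigenvalue: Mv = (5, -15, -10) = -5·(-1, 3, 2), so λ = -5.
Then M^4 v = λ^4·v = (-5)^4·(-1, 3, 2) = 625·(-1, 3, 2) = (-625, 1875, 1250).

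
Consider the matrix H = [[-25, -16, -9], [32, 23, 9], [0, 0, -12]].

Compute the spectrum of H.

-12, -9, 7

Set up det(tI - H) = 0.
Cofactor expansion gives p(t) = t^3 + 14t^2 - 39t - 756.
Try t = 7: p(7) = 0, so 7 is a root.
Dividing by (t - 7) leaves t^2 + 21t + 108.
The quadratic factors as (t + 12)·(t + 9).
Eigenvalues: -12, -9, 7.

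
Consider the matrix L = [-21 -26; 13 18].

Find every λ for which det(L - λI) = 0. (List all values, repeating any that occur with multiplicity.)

det(L - lambda·I) = (-21 - lambda)(18 - lambda) - (-26)·(13) = lambda^2 + 3·lambda - 40.
This factors as (lambda + 8)·(lambda - 5) = 0.
Eigenvalues: -8, 5.

-8, 5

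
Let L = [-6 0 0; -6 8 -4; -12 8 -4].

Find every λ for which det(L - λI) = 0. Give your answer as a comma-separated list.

Set up det(tI - L) = 0.
Cofactor expansion gives p(t) = t^3 + 2t^2 - 24t.
Since p(0) = 0, t = 0 is a root.
Factor out t: p(t) = t·(t^2 + 2t - 24).
The quadratic factors as (t + 6)·(t - 4).
Eigenvalues: -6, 0, 4.

-6, 0, 4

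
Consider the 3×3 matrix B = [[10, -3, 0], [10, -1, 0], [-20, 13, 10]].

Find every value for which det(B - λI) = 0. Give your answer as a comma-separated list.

The characteristic polynomial is p(t) = det(tI - B).
Cofactor expansion gives p(t) = t^3 - 19t^2 + 110t - 200.
Rational-root test: t = 5 gives p(5) = 0.
Factor out (t - 5): p(t) = (t - 5)·(t^2 - 14t + 40).
The quadratic factors as (t - 4)·(t - 10).
Eigenvalues: 4, 5, 10.

4, 5, 10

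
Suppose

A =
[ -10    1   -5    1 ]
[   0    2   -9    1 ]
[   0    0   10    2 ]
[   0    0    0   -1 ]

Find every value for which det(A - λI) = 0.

-10, -1, 2, 10

A is upper triangular, so its eigenvalues are the diagonal entries.
Diagonal: -10, 2, 10, -1.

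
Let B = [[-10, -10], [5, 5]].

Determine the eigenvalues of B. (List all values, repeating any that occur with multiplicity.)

det(B - μI) = (-10 - μ)(5 - μ) - (-10)·(5) = μ^2 + 5μ.
This factors as (μ + 5)·μ = 0.
Eigenvalues: -5, 0.

-5, 0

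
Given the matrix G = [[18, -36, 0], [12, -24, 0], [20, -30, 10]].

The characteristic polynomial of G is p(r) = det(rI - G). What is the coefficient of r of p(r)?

-60

p(r) = r^3 - 4r^2 - 60r.
The coefficient of r is -60.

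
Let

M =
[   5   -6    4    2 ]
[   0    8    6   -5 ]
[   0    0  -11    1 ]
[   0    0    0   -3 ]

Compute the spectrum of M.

M is upper triangular, so its eigenvalues are the diagonal entries.
Diagonal: 5, 8, -11, -3.

-11, -3, 5, 8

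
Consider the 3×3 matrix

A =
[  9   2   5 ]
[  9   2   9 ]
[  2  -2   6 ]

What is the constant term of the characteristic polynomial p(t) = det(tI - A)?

p(0) = det(0·I − A) = det(−A) = (−1)^3·det(A).
det(A) = 88, so p(0) = -88.

-88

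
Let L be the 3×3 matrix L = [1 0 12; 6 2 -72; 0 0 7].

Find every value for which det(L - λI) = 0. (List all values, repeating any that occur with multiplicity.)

1, 2, 7

Compute the characteristic polynomial p(s) = det(sI - L).
Expanding the 3×3 determinant: p(s) = s^3 - 10s^2 + 23s - 14.
Try s = 1: p(1) = 0, so 1 is a root.
Factor out (s - 1): p(s) = (s - 1)·(s^2 - 9s + 14).
The quadratic factors as (s - 2)·(s - 7).
Eigenvalues: 1, 2, 7.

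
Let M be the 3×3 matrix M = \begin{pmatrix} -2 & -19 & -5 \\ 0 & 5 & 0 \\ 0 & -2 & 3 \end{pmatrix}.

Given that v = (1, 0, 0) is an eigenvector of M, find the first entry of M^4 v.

16

First find the eigenvalue: Mv = (-2, 0, 0) = -2·(1, 0, 0), so λ = -2.
Then M^4 v = λ^4·v = (-2)^4·(1, 0, 0) = 16·(1, 0, 0) = (16, 0, 0).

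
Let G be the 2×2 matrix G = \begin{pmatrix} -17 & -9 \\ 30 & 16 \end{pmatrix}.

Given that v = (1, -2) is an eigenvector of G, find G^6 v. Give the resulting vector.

First find the eigenvalue: Gv = (1, -2) = 1·(1, -2), so λ = 1.
Then G^6 v = λ^6·v = 1^6·(1, -2) = 1·(1, -2) = (1, -2).

(1, -2)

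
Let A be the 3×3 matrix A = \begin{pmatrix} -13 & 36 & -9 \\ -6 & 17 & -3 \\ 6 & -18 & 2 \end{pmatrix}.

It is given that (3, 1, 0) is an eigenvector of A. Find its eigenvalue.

-1

Compute Av: A·(3, 1, 0) = (-3, -1, 0).
Since Av = λv, compare component 1: -3 = λ·3, so λ = -1.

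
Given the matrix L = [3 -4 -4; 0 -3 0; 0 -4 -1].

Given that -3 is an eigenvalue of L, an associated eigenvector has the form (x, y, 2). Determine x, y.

2, 1

We need (L + 3I)v = 0.
L + 3I = [[6, -4, -4], [0, 0, 0], [0, -4, 2]].
Row 1: (6)·x + (-4)·y + (-4)·2 = 0
Row 2: (0)·x + (0)·y + (0)·2 = 0
Row 3: (0)·x + (-4)·y + (2)·2 = 0
Solving gives x = 2, y = 1.
Check: L·(2, 1, 2) = (-6, -3, -6) = -3·(2, 1, 2).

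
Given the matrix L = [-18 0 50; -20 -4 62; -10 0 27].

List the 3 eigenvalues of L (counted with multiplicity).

Set up det(λI - L) = 0.
Expanding the 3×3 determinant: p(λ) = λ^3 - 5λ^2 - 22λ + 56.
Rational-root test: λ = 2 gives p(2) = 0.
Dividing by (λ - 2) leaves λ^2 - 3λ - 28.
The quadratic factors as (λ + 4)·(λ - 7).
Eigenvalues: -4, 2, 7.

-4, 2, 7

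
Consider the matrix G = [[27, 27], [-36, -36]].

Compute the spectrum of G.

det(G - tI) = (27 - t)(-36 - t) - (27)·(-36) = t^2 + 9t.
This factors as (t + 9)·t = 0.
Eigenvalues: -9, 0.

-9, 0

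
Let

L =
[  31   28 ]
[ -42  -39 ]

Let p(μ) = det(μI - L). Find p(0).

-33

p(0) = det(0·I − L) = det(−L) = (−1)^2·det(L).
det(L) = -33, so p(0) = -33.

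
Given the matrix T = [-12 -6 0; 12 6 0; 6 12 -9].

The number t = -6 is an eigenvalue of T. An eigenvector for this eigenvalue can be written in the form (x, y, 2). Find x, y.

-1, 1

We need (T + 6I)v = 0.
T + 6I = [[-6, -6, 0], [12, 12, 0], [6, 12, -3]].
Row 1: (-6)·x + (-6)·y + (0)·2 = 0
Row 2: (12)·x + (12)·y + (0)·2 = 0
Row 3: (6)·x + (12)·y + (-3)·2 = 0
Solving gives x = -1, y = 1.
Check: T·(-1, 1, 2) = (6, -6, -12) = -6·(-1, 1, 2).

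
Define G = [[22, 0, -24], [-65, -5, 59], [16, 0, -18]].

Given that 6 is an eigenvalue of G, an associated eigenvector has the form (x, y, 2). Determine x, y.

We need (G - 6I)v = 0.
G - 6I = [[16, 0, -24], [-65, -11, 59], [16, 0, -24]].
Row 1: (16)·x + (0)·y + (-24)·2 = 0
Row 2: (-65)·x + (-11)·y + (59)·2 = 0
Row 3: (16)·x + (0)·y + (-24)·2 = 0
Solving gives x = 3, y = -7.
Check: G·(3, -7, 2) = (18, -42, 12) = 6·(3, -7, 2).

3, -7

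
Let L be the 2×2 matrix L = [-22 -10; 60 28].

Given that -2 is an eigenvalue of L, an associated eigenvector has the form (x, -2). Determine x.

We need (L + 2I)v = 0.
L + 2I = [[-20, -10], [60, 30]].
Row 1: (-20)·x + (-10)·-2 = 0
Row 2: (60)·x + (30)·-2 = 0
Solving gives x = 1.
Check: L·(1, -2) = (-2, 4) = -2·(1, -2).

1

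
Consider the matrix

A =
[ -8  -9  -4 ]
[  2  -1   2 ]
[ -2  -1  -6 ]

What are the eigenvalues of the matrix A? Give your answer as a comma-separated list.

Compute the characteristic polynomial p(s) = det(sI - A).
Expanding the 3×3 determinant: p(s) = s^3 + 15s^2 + 74s + 120.
Since p(-4) = 0, s = -4 is a root.
Dividing by (s + 4) leaves s^2 + 11s + 30.
The quadratic factors as (s + 6)·(s + 5).
Eigenvalues: -6, -5, -4.

-6, -5, -4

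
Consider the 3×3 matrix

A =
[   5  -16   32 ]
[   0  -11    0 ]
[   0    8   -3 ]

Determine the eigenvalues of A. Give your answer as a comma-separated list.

The characteristic polynomial is p(λ) = det(λI - A).
Cofactor expansion gives p(λ) = λ^3 + 9λ^2 - 37λ - 165.
Rational-root test: λ = -3 gives p(-3) = 0.
Dividing by (λ + 3) leaves λ^2 + 6λ - 55.
The quadratic factors as (λ + 11)·(λ - 5).
Eigenvalues: -11, -3, 5.

-11, -3, 5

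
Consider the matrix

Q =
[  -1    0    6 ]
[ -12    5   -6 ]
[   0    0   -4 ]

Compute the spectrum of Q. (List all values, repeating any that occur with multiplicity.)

-4, -1, 5

The characteristic polynomial is p(λ) = det(λI - Q).
Expanding the 3×3 determinant: p(λ) = λ^3 - 21λ - 20.
Since p(-1) = 0, λ = -1 is a root.
Factor out (λ + 1): p(λ) = (λ + 1)·(λ^2 - λ - 20).
The quadratic factors as (λ + 4)·(λ - 5).
Eigenvalues: -4, -1, 5.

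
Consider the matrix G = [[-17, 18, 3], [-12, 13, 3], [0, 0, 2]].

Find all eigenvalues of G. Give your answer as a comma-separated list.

Compute the characteristic polynomial p(s) = det(sI - G).
Expanding along the first row, p(s) = s^3 + 2s^2 - 13s + 10.
Rational-root test: s = 2 gives p(2) = 0.
Dividing by (s - 2) leaves s^2 + 4s - 5.
The quadratic factors as (s + 5)·(s - 1).
Eigenvalues: -5, 1, 2.

-5, 1, 2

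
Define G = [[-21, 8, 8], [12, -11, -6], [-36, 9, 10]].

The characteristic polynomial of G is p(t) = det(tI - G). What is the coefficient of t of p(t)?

p(t) = t^3 + 22t^2 + 157t + 360.
The coefficient of t is 157.

157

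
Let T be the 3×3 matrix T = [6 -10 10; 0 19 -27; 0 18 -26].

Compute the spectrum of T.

-8, 1, 6

Set up det(λI - T) = 0.
Expanding along the first row, p(λ) = λ^3 + λ^2 - 50λ + 48.
Rational-root test: λ = -8 gives p(-8) = 0.
Factor out (λ + 8): p(λ) = (λ + 8)·(λ^2 - 7λ + 6).
The quadratic factors as (λ - 1)·(λ - 6).
Eigenvalues: -8, 1, 6.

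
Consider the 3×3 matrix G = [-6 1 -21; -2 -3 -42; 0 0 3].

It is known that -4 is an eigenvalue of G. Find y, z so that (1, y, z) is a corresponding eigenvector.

We need (G + 4I)v = 0.
G + 4I = [[-2, 1, -21], [-2, 1, -42], [0, 0, 7]].
Row 1: (-2)·1 + (1)·y + (-21)·z = 0
Row 2: (-2)·1 + (1)·y + (-42)·z = 0
Row 3: (0)·1 + (0)·y + (7)·z = 0
Solving gives y = 2, z = 0.
Check: G·(1, 2, 0) = (-4, -8, 0) = -4·(1, 2, 0).

2, 0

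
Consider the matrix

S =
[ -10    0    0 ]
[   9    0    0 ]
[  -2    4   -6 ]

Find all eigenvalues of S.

S is lower triangular, so its eigenvalues are the diagonal entries.
Diagonal: -10, 0, -6.

-10, -6, 0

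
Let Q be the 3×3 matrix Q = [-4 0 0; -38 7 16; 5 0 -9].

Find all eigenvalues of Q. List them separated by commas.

Compute the characteristic polynomial p(λ) = det(λI - Q).
Cofactor expansion gives p(λ) = λ^3 + 6λ^2 - 55λ - 252.
Try λ = -9: p(-9) = 0, so -9 is a root.
Dividing by (λ + 9) leaves λ^2 - 3λ - 28.
The quadratic factors as (λ + 4)·(λ - 7).
Eigenvalues: -9, -4, 7.

-9, -4, 7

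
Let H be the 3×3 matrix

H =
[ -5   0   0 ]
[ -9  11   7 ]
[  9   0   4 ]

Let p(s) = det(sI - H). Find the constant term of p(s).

p(s) = s^3 - 10s^2 - 31s + 220.
The constant term is 220.

220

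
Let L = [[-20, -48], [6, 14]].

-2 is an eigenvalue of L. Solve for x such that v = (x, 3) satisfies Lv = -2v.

We need (L + 2I)v = 0.
L + 2I = [[-18, -48], [6, 16]].
Row 1: (-18)·x + (-48)·3 = 0
Row 2: (6)·x + (16)·3 = 0
Solving gives x = -8.
Check: L·(-8, 3) = (16, -6) = -2·(-8, 3).

-8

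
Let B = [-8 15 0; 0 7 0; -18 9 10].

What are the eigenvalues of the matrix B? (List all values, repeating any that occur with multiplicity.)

-8, 7, 10

Compute the characteristic polynomial p(lambda) = det(lambda·I - B).
Expanding the 3×3 determinant: p(lambda) = lambda^3 - 9·lambda^2 - 66·lambda + 560.
Rational-root test: lambda = 7 gives p(7) = 0.
Dividing by (lambda - 7) leaves lambda^2 - 2·lambda - 80.
The quadratic factors as (lambda + 8)·(lambda - 10).
Eigenvalues: -8, 7, 10.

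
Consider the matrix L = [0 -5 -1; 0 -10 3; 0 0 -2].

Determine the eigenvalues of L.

L is upper triangular, so its eigenvalues are the diagonal entries.
Diagonal: 0, -10, -2.

-10, -2, 0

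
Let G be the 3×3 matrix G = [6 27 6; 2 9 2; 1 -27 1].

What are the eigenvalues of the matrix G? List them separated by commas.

0, 7, 9

Set up det(lambda·I - G) = 0.
Expanding along the first row, p(lambda) = lambda^3 - 16·lambda^2 + 63·lambda.
Since p(0) = 0, lambda = 0 is a root.
Factor out lambda: p(lambda) = lambda·(lambda^2 - 16·lambda + 63).
The quadratic factors as (lambda - 7)·(lambda - 9).
Eigenvalues: 0, 7, 9.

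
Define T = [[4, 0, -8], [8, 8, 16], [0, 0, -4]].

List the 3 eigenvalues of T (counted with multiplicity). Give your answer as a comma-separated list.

The characteristic polynomial is p(λ) = det(λI - T).
Expanding along the first row, p(λ) = λ^3 - 8λ^2 - 16λ + 128.
Rational-root test: λ = -4 gives p(-4) = 0.
Dividing by (λ + 4) leaves λ^2 - 12λ + 32.
The quadratic factors as (λ - 4)·(λ - 8).
Eigenvalues: -4, 4, 8.

-4, 4, 8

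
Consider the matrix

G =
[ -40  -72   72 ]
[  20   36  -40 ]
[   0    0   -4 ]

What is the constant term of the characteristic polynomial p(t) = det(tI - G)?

p(0) = det(0·I − G) = det(−G) = (−1)^3·det(G).
det(G) = 0, so p(0) = 0.

0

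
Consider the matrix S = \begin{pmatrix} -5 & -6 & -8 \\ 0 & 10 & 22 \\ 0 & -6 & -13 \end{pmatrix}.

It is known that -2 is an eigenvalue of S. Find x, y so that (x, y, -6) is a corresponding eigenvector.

-6, 11

We need (S + 2I)v = 0.
S + 2I = [[-3, -6, -8], [0, 12, 22], [0, -6, -11]].
Row 1: (-3)·x + (-6)·y + (-8)·-6 = 0
Row 2: (0)·x + (12)·y + (22)·-6 = 0
Row 3: (0)·x + (-6)·y + (-11)·-6 = 0
Solving gives x = -6, y = 11.
Check: S·(-6, 11, -6) = (12, -22, 12) = -2·(-6, 11, -6).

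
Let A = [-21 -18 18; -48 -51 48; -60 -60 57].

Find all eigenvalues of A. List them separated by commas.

-9, -3, -3

The characteristic polynomial is p(λ) = det(λI - A).
Cofactor expansion gives p(λ) = λ^3 + 15λ^2 + 63λ + 81.
Rational-root test: λ = -3 gives p(-3) = 0.
Dividing by (λ + 3) leaves λ^2 + 12λ + 27.
The quadratic factors as (λ + 9)·(λ + 3).
Eigenvalues: -9, -3, -3.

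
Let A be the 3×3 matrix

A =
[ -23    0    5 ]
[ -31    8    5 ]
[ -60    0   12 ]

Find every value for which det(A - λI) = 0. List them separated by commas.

-8, -3, 8

Set up det(rI - A) = 0.
Expanding the 3×3 determinant: p(r) = r^3 + 3r^2 - 64r - 192.
Since p(8) = 0, r = 8 is a root.
Dividing by (r - 8) leaves r^2 + 11r + 24.
The quadratic factors as (r + 8)·(r + 3).
Eigenvalues: -8, -3, 8.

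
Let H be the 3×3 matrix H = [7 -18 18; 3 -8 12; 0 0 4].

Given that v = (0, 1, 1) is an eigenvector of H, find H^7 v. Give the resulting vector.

First find the eigenvalue: Hv = (0, 4, 4) = 4·(0, 1, 1), so λ = 4.
Then H^7 v = λ^7·v = 4^7·(0, 1, 1) = 16384·(0, 1, 1) = (0, 16384, 16384).

(0, 16384, 16384)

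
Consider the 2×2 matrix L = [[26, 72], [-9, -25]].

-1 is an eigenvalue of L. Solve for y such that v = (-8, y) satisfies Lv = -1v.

3

We need (L + 1I)v = 0.
L + 1I = [[27, 72], [-9, -24]].
Row 1: (27)·-8 + (72)·y = 0
Row 2: (-9)·-8 + (-24)·y = 0
Solving gives y = 3.
Check: L·(-8, 3) = (8, -3) = -1·(-8, 3).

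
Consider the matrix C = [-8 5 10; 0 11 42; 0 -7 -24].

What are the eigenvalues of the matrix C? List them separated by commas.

Compute the characteristic polynomial p(s) = det(sI - C).
Expanding along the first row, p(s) = s^3 + 21s^2 + 134s + 240.
Since p(-3) = 0, s = -3 is a root.
Factor out (s + 3): p(s) = (s + 3)·(s^2 + 18s + 80).
The quadratic factors as (s + 10)·(s + 8).
Eigenvalues: -10, -8, -3.

-10, -8, -3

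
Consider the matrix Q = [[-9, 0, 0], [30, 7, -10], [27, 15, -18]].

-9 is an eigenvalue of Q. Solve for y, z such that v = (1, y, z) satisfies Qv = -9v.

We need (Q + 9I)v = 0.
Q + 9I = [[0, 0, 0], [30, 16, -10], [27, 15, -9]].
Row 1: (0)·1 + (0)·y + (0)·z = 0
Row 2: (30)·1 + (16)·y + (-10)·z = 0
Row 3: (27)·1 + (15)·y + (-9)·z = 0
Solving gives y = 0, z = 3.
Check: Q·(1, 0, 3) = (-9, 0, -27) = -9·(1, 0, 3).

0, 3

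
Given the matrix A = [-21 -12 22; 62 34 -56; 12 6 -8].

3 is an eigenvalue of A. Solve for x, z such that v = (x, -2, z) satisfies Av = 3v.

1, 0

We need (A - 3I)v = 0.
A - 3I = [[-24, -12, 22], [62, 31, -56], [12, 6, -11]].
Row 1: (-24)·x + (-12)·-2 + (22)·z = 0
Row 2: (62)·x + (31)·-2 + (-56)·z = 0
Row 3: (12)·x + (6)·-2 + (-11)·z = 0
Solving gives x = 1, z = 0.
Check: A·(1, -2, 0) = (3, -6, 0) = 3·(1, -2, 0).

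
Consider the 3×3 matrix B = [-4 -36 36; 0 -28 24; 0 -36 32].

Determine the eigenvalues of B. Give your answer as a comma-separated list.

Set up det(λI - B) = 0.
Expanding along the first row, p(λ) = λ^3 - 48λ - 128.
Try λ = 8: p(8) = 0, so 8 is a root.
Factor out (λ - 8): p(λ) = (λ - 8)·(λ^2 + 8λ + 16).
The quadratic factor is (λ + 4)^2.
Eigenvalues: -4, -4, 8.

-4, -4, 8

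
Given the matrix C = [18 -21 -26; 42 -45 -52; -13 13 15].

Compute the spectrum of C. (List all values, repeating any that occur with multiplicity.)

Set up det(λI - C) = 0.
Expanding the 3×3 determinant: p(λ) = λ^3 + 12λ^2 + 5λ - 66.
Rational-root test: λ = 2 gives p(2) = 0.
Dividing by (λ - 2) leaves λ^2 + 14λ + 33.
The quadratic factors as (λ + 11)·(λ + 3).
Eigenvalues: -11, -3, 2.

-11, -3, 2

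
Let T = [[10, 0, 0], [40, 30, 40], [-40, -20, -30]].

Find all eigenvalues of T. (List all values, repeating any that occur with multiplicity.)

-10, 10, 10

Set up det(sI - T) = 0.
Cofactor expansion gives p(s) = s^3 - 10s^2 - 100s + 1000.
Rational-root test: s = -10 gives p(-10) = 0.
Factor out (s + 10): p(s) = (s + 10)·(s^2 - 20s + 100).
The quadratic factor is (s - 10)^2.
Eigenvalues: -10, 10, 10.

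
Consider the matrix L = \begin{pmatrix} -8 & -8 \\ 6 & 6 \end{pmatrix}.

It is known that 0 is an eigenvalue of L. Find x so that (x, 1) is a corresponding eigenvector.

We need (L)v = 0.
L = [[-8, -8], [6, 6]].
Row 1: (-8)·x + (-8)·1 = 0
Row 2: (6)·x + (6)·1 = 0
Solving gives x = -1.
Check: L·(-1, 1) = (0, 0) = 0·(-1, 1).

-1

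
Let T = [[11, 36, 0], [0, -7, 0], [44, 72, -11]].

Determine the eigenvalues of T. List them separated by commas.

The characteristic polynomial is p(s) = det(sI - T).
Expanding the 3×3 determinant: p(s) = s^3 + 7s^2 - 121s - 847.
Try s = -11: p(-11) = 0, so -11 is a root.
Factor out (s + 11): p(s) = (s + 11)·(s^2 - 4s - 77).
The quadratic factors as (s + 7)·(s - 11).
Eigenvalues: -11, -7, 11.

-11, -7, 11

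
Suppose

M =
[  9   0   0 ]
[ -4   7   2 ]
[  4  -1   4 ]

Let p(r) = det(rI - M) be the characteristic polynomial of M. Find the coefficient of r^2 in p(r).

-20

The coefficient of r^2 of det(rI - M) is −trace(M).
trace(M) = (9) + (7) + (4) = 20, so the coefficient is -20.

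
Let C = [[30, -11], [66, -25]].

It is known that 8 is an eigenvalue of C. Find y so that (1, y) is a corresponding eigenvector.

2

We need (C - 8I)v = 0.
C - 8I = [[22, -11], [66, -33]].
Row 1: (22)·1 + (-11)·y = 0
Row 2: (66)·1 + (-33)·y = 0
Solving gives y = 2.
Check: C·(1, 2) = (8, 16) = 8·(1, 2).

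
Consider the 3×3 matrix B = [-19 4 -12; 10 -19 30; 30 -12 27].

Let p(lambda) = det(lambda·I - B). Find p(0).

p(0) = det(0·I − B) = det(−B) = (−1)^3·det(B).
det(B) = 27, so p(0) = -27.

-27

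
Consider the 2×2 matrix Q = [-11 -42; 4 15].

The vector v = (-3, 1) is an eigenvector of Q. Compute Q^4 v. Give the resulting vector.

(-243, 81)

First find the eigenvalue: Qv = (-9, 3) = 3·(-3, 1), so λ = 3.
Then Q^4 v = λ^4·v = 3^4·(-3, 1) = 81·(-3, 1) = (-243, 81).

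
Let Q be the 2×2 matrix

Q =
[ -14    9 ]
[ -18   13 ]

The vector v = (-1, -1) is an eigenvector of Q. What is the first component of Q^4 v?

First find the eigenvalue: Qv = (5, 5) = -5·(-1, -1), so λ = -5.
Then Q^4 v = λ^4·v = (-5)^4·(-1, -1) = 625·(-1, -1) = (-625, -625).

-625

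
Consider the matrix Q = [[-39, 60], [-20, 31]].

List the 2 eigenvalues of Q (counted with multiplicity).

-9, 1

det(Q - μI) = (-39 - μ)(31 - μ) - (60)·(-20) = μ^2 + 8μ - 9.
This factors as (μ + 9)·(μ - 1) = 0.
Eigenvalues: -9, 1.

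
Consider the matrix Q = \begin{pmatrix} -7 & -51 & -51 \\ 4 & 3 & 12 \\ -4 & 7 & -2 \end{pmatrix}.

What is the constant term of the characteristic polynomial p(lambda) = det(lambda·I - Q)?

p(0) = det(0·I − Q) = det(−Q) = (−1)^3·det(Q).
det(Q) = 630, so p(0) = -630.

-630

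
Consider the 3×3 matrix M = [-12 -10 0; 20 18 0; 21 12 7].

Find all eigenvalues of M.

Compute the characteristic polynomial p(λ) = det(λI - M).
Expanding the 3×3 determinant: p(λ) = λ^3 - 13λ^2 + 26λ + 112.
Rational-root test: λ = 7 gives p(7) = 0.
Dividing by (λ - 7) leaves λ^2 - 6λ - 16.
The quadratic factors as (λ + 2)·(λ - 8).
Eigenvalues: -2, 7, 8.

-2, 7, 8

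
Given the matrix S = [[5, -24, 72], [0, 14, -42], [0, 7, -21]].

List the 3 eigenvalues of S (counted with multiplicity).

-7, 0, 5

Compute the characteristic polynomial p(t) = det(tI - S).
Cofactor expansion gives p(t) = t^3 + 2t^2 - 35t.
Since p(5) = 0, t = 5 is a root.
Dividing by (t - 5) leaves t^2 + 7t.
The quadratic factors as (t + 7)·t.
Eigenvalues: -7, 0, 5.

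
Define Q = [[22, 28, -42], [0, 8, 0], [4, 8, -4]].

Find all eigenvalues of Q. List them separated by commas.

8, 8, 10

Set up det(rI - Q) = 0.
Expanding along the first row, p(r) = r^3 - 26r^2 + 224r - 640.
Try r = 10: p(10) = 0, so 10 is a root.
Factor out (r - 10): p(r) = (r - 10)·(r^2 - 16r + 64).
The quadratic factor is (r - 8)^2.
Eigenvalues: 8, 8, 10.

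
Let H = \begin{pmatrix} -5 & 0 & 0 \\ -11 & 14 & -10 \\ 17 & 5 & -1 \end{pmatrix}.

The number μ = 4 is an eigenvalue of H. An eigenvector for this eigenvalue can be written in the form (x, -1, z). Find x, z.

We need (H - 4I)v = 0.
H - 4I = [[-9, 0, 0], [-11, 10, -10], [17, 5, -5]].
Row 1: (-9)·x + (0)·-1 + (0)·z = 0
Row 2: (-11)·x + (10)·-1 + (-10)·z = 0
Row 3: (17)·x + (5)·-1 + (-5)·z = 0
Solving gives x = 0, z = -1.
Check: H·(0, -1, -1) = (0, -4, -4) = 4·(0, -1, -1).

0, -1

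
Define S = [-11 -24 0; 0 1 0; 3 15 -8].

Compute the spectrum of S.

Set up det(λI - S) = 0.
Cofactor expansion gives p(λ) = λ^3 + 18λ^2 + 69λ - 88.
Try λ = -11: p(-11) = 0, so -11 is a root.
Dividing by (λ + 11) leaves λ^2 + 7λ - 8.
The quadratic factors as (λ + 8)·(λ - 1).
Eigenvalues: -11, -8, 1.

-11, -8, 1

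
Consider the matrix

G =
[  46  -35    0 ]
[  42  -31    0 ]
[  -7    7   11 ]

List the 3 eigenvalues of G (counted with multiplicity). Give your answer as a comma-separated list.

Set up det(lambda·I - G) = 0.
Cofactor expansion gives p(lambda) = lambda^3 - 26·lambda^2 + 209·lambda - 484.
Since p(4) = 0, lambda = 4 is a root.
Factor out (lambda - 4): p(lambda) = (lambda - 4)·(lambda^2 - 22·lambda + 121).
The quadratic factor is (lambda - 11)^2.
Eigenvalues: 4, 11, 11.

4, 11, 11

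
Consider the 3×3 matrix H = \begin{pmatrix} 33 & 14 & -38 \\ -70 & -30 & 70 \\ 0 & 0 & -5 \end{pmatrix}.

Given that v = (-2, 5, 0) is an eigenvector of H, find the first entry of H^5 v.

64

First find the eigenvalue: Hv = (4, -10, 0) = -2·(-2, 5, 0), so λ = -2.
Then H^5 v = λ^5·v = (-2)^5·(-2, 5, 0) = -32·(-2, 5, 0) = (64, -160, 0).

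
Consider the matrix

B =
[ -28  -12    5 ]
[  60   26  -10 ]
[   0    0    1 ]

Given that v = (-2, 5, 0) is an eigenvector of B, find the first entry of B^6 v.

-128

First find the eigenvalue: Bv = (-4, 10, 0) = 2·(-2, 5, 0), so λ = 2.
Then B^6 v = λ^6·v = 2^6·(-2, 5, 0) = 64·(-2, 5, 0) = (-128, 320, 0).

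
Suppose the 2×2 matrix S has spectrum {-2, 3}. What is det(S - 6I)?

If S has eigenvalues -2, 3, then S - 6I has eigenvalues -8, -3.
det(S - 6I) = (-8) · (-3) = 24.

24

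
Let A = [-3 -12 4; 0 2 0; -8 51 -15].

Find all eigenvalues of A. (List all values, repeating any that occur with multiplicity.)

-11, -7, 2

Set up det(sI - A) = 0.
Expanding the 3×3 determinant: p(s) = s^3 + 16s^2 + 41s - 154.
Rational-root test: s = 2 gives p(2) = 0.
Factor out (s - 2): p(s) = (s - 2)·(s^2 + 18s + 77).
The quadratic factors as (s + 11)·(s + 7).
Eigenvalues: -11, -7, 2.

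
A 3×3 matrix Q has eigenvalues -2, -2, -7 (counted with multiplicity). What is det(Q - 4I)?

If Q has eigenvalues -2, -2, -7, then Q - 4I has eigenvalues -6, -6, -11.
det(Q - 4I) = (-6) · (-6) · (-11) = -396.

-396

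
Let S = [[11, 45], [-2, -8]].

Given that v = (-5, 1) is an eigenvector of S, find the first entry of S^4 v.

First find the eigenvalue: Sv = (-10, 2) = 2·(-5, 1), so λ = 2.
Then S^4 v = λ^4·v = 2^4·(-5, 1) = 16·(-5, 1) = (-80, 16).

-80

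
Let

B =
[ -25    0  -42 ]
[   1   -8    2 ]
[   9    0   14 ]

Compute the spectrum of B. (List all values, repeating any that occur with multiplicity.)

-8, -7, -4

Set up det(sI - B) = 0.
Expanding along the first row, p(s) = s^3 + 19s^2 + 116s + 224.
Since p(-4) = 0, s = -4 is a root.
Factor out (s + 4): p(s) = (s + 4)·(s^2 + 15s + 56).
The quadratic factors as (s + 8)·(s + 7).
Eigenvalues: -8, -7, -4.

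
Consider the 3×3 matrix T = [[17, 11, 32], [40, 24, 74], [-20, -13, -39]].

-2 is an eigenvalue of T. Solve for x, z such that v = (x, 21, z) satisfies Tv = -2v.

We need (T + 2I)v = 0.
T + 2I = [[19, 11, 32], [40, 26, 74], [-20, -13, -37]].
Row 1: (19)·x + (11)·21 + (32)·z = 0
Row 2: (40)·x + (26)·21 + (74)·z = 0
Row 3: (-20)·x + (-13)·21 + (-37)·z = 0
Solving gives x = 3, z = -9.
Check: T·(3, 21, -9) = (-6, -42, 18) = -2·(3, 21, -9).

3, -9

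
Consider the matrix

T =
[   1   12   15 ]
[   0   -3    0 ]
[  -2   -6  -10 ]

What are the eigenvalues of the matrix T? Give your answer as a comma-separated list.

-5, -4, -3

Set up det(λI - T) = 0.
Expanding along the first row, p(λ) = λ^3 + 12λ^2 + 47λ + 60.
Since p(-3) = 0, λ = -3 is a root.
Factor out (λ + 3): p(λ) = (λ + 3)·(λ^2 + 9λ + 20).
The quadratic factors as (λ + 5)·(λ + 4).
Eigenvalues: -5, -4, -3.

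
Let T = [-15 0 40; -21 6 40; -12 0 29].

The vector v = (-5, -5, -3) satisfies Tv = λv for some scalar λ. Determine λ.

Compute Tv: T·(-5, -5, -3) = (-45, -45, -27).
Since Tv = λv, compare component 1: -45 = λ·-5, so λ = 9.

9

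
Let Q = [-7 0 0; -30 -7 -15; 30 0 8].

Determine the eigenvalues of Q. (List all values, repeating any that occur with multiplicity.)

-7, -7, 8

Set up det(μI - Q) = 0.
Expanding along the first row, p(μ) = μ^3 + 6μ^2 - 63μ - 392.
Try μ = -7: p(-7) = 0, so -7 is a root.
Dividing by (μ + 7) leaves μ^2 - μ - 56.
The quadratic factors as (μ + 7)·(μ - 8).
Eigenvalues: -7, -7, 8.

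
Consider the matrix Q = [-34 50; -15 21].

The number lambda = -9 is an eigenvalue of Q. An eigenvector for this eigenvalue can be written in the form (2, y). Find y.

We need (Q + 9I)v = 0.
Q + 9I = [[-25, 50], [-15, 30]].
Row 1: (-25)·2 + (50)·y = 0
Row 2: (-15)·2 + (30)·y = 0
Solving gives y = 1.
Check: Q·(2, 1) = (-18, -9) = -9·(2, 1).

1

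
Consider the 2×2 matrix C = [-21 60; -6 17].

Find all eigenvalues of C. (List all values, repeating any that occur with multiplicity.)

det(C - tI) = (-21 - t)(17 - t) - (60)·(-6) = t^2 + 4t + 3.
This factors as (t + 3)·(t + 1) = 0.
Eigenvalues: -3, -1.

-3, -1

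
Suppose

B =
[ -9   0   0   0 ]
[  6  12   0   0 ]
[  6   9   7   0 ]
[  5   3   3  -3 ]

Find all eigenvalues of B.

B is lower triangular, so its eigenvalues are the diagonal entries.
Diagonal: -9, 12, 7, -3.

-9, -3, 7, 12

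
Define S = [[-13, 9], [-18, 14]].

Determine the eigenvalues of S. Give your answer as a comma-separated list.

det(S - sI) = (-13 - s)(14 - s) - (9)·(-18) = s^2 - s - 20.
This factors as (s + 4)·(s - 5) = 0.
Eigenvalues: -4, 5.

-4, 5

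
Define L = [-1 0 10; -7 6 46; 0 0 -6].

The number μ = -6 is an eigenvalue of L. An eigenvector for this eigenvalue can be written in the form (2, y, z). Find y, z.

5, -1

We need (L + 6I)v = 0.
L + 6I = [[5, 0, 10], [-7, 12, 46], [0, 0, 0]].
Row 1: (5)·2 + (0)·y + (10)·z = 0
Row 2: (-7)·2 + (12)·y + (46)·z = 0
Row 3: (0)·2 + (0)·y + (0)·z = 0
Solving gives y = 5, z = -1.
Check: L·(2, 5, -1) = (-12, -30, 6) = -6·(2, 5, -1).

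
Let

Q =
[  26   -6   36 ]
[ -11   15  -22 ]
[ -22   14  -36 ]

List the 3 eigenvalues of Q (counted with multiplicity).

The characteristic polynomial is p(μ) = det(μI - Q).
Expanding along the first row, p(μ) = μ^3 - 5μ^2 - 52μ + 224.
Since p(-7) = 0, μ = -7 is a root.
Factor out (μ + 7): p(μ) = (μ + 7)·(μ^2 - 12μ + 32).
The quadratic factors as (μ - 4)·(μ - 8).
Eigenvalues: -7, 4, 8.

-7, 4, 8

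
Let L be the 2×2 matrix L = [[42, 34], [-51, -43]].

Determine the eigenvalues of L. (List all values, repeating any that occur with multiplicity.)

-9, 8

det(L - rI) = (42 - r)(-43 - r) - (34)·(-51) = r^2 + r - 72.
This factors as (r + 9)·(r - 8) = 0.
Eigenvalues: -9, 8.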